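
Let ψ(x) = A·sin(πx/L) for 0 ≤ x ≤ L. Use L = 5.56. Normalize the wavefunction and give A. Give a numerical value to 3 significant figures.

Require ∫ |ψ|² dx = 1 over the whole domain.
Using sin²θ = (1 − cos 2θ)/2, the integral (without the A² prefactor) comes out to L/2.
So A² = (L/2)^(−1).
Plugging in L = 5.56 yields A = 0.5998.

A ≈ 0.600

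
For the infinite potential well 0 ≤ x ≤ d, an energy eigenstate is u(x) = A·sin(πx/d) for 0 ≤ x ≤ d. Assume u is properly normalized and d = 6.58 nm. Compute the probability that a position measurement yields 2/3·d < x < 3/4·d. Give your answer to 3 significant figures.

P ≈ 0.105

The probability is P = ∫ |u|² dx over [2/3·d, 3/4·d].
With A² fixed by ∫|u|² = 1, i.e. A² = (d/2)^(−1), substitute and integrate.
Substituting t = x/d, A² and the length scale cancel in the ratio: P = ∫_{2/3}^{3/4} sin(π·t)^2 dt / ∫_{0}^{1} sin(π·t)^2 dt.
An antiderivative of sin(π·t)^2 is t/2 - sin(2·π·t)/(4·π); evaluating from 2/3 to 3/4 gives -√(3)/(8·π) + 1/24 + 1/(4·π), while the full integral is 1/2.
Evaluating gives P = (-3·√(3) + π + 6)/(12·π).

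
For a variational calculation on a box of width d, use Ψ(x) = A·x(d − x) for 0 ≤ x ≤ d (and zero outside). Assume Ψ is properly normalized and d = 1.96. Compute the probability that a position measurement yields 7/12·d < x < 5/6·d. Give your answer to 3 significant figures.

P ≈ 0.311

|Ψ|² is the probability density, so P = ∫_{7/12·d}^{5/6·d} |Ψ|² dx.
With A² fixed by ∫|Ψ|² = 1, i.e. A² = (d^5/30)^(−1), substitute and integrate.
In terms of u = x/d (A² and the length scale cancel between numerator and denominator), P = [∫_{7/12}^{5/6} u^2·(1 - u)^2 du] / [∫_{0}^{1} u^2·(1 - u)^2 du].
An antiderivative of u^2·(1 - u)^2 is u^3·(6·u^2 - 15·u + 10)/30; evaluating from 7/12 to 5/6 gives ≈ 0.010371, while the full integral is 1/30.
The result is P = 0.3111.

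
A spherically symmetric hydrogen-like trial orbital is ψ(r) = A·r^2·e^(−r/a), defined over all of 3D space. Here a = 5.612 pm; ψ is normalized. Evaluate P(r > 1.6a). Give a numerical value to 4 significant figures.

P = ∫ |ψ|² 4πr² dr over r > 1.6a.
The full normalization integral is A²·[45·π·a^7/2] = 1, fixing A².
In terms of u = r/a (A², 4π and the length scale all cancel between numerator and denominator), P = [∫_{1.6}^{∞} u^6·e^(-2·u) du] / [∫_{0}^{∞} u^6·e^(-2·u) du].
Using ∫ u^6·e^(-2·u) du = -(4·u^6 + 12·u^5 + 30·u^4 + 60·u^3 + 90·u^2 + 90·u + 45)·e^(-2·u)/8, the numerator is ≈ 5.37402 and the denominator is 45/8.
The region integral divided by the full integral gives P = 0.95538.

P ≈ 0.9554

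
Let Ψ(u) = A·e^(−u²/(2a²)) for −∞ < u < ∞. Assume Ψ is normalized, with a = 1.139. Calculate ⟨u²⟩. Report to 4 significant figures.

⟨u^2⟩ ≈ 0.6487

By definition ⟨u²⟩ = ∫ u^2 |Ψ(u)|² du.
Since the A² factors cancel between numerator and denominator, ⟨u²⟩ = a^2/2.
With a = 1.139, ⟨u^2⟩ = 0.64866.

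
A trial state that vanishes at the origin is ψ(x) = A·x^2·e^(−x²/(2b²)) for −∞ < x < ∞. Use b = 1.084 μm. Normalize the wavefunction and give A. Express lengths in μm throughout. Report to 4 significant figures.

We need A² ∫|f|² dx = 1, taking the integral from −∞ to ∞.
Using the Gaussian integral ∫_{−∞}^{∞} e^(−αx²) dx = √(π/α), ∫|ψ|² dx = A²·(3·√(π)·b^5/4).
Substituting b = 1.084 gives A² = 0.50259, so A = 0.70894.

A ≈ 0.7089 μm^(-5/2)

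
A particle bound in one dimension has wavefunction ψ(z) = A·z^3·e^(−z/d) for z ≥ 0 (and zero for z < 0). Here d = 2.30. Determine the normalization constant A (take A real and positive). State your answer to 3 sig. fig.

We need A² ∫|f|² dz = 1, taking the integral from 0 to ∞.
The integral (without the A² prefactor) comes out to 45·d^7/8.
So A² = (45·d^7/8)^(−1).
Substituting d = 2.30 gives A² = 0.0005221, so A = 0.02285.

A ≈ 0.0229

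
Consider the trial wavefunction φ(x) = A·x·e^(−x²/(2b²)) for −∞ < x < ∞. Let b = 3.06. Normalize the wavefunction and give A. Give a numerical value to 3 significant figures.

We need A² ∫|f|² dx = 1, taking the integral from −∞ to ∞.
Differentiating ∫e^(−αx²) dx = √(π/α) under α to get the higher moments, with φ = A·x·e^(−x²/(2b²)), the integral evaluates to A²·[√(π)·b^3/2].
Plugging in b = 3.06 yields A = 0.1984.

A ≈ 0.198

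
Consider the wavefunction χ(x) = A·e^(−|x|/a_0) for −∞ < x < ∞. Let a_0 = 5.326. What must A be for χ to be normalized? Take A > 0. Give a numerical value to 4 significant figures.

The normalization condition is ∫|χ|² dx = 1 from −∞ to ∞.
Using ∫₀^∞ xⁿ e^(−αx) dx = n!/αⁿ⁺¹, the integral (without the A² prefactor) comes out to a_0.
Hence A² = 1/[a_0].
Plugging in a_0 = 5.326 yields A = 0.43331.

A ≈ 0.4333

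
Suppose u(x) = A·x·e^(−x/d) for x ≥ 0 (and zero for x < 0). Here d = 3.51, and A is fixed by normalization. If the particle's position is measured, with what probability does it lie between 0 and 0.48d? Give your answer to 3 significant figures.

P ≈ 0.0731

|u|² is the probability density, so P = ∫_{0}^{0.48d} |u|² dx.
Since A² = 1/(d^3/4), this is the region integral divided by the full normalization integral.
Substituting t = x/d, A² and the length scale cancel in the ratio: P = ∫_{0}^{0.48} t^2·e^(-2·t) dt / ∫_{0}^{∞} t^2·e^(-2·t) dt.
With ∫ t^2·e^(-2·t) dt = -(2·t^2 + 2·t + 1)·e^(-2·t)/4 + C, the region integral is 1/4 - 1513·e^(-24/25)/2500 and the full one is 1/4.
The result is P = 0.07309.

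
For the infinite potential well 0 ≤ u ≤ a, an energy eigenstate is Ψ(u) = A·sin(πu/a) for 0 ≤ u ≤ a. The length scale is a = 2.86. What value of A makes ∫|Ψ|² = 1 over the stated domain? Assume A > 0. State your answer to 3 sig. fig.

A ≈ 0.836

We need A² ∫|f|² du = 1, taking the integral from 0 to a.
The integral (without the A² prefactor) comes out to a/2.
Setting this equal to 1 gives A² = 1/(a/2).
Plugging in a = 2.86 yields A = 0.8362.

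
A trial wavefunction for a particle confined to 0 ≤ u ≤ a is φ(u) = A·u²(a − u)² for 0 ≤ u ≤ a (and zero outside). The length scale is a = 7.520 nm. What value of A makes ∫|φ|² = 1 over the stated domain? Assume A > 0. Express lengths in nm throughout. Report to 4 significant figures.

A ≈ 0.002862 nm^(-9/2)

Normalization requires ∫|φ|² du = 1, integrated from 0 to a.
With φ = A·u²(a − u)², the integral evaluates to A²·[a^9/630].
Hence A² = 1/[a^9/630].
With a = 7.520: A² = 0.0000081918 and A = 0.0028621.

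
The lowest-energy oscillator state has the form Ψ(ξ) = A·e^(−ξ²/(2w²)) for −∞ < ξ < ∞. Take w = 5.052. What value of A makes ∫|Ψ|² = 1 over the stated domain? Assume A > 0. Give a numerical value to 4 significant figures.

A ≈ 0.3342

Normalization requires ∫|Ψ|² dξ = 1, integrated from −∞ to ∞.
∫|Ψ|² dξ = A²·(√(π)·w).
So A² = (√(π)·w)^(−1).
With w = 5.052: A² = 0.11168 and A = 0.33418.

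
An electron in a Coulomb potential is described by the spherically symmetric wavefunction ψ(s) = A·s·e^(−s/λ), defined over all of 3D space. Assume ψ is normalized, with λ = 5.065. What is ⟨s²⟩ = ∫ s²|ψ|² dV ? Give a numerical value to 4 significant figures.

⟨s^2⟩ ≈ 192.4

⟨s²⟩ = ∫ s^2 |ψ|² 4πs² ds over the full domain.
Recall ∫₀^∞ s^m e^(−s/β) ds = m!·β^(m+1), since the A² factors cancel between numerator and denominator, ⟨s²⟩ = 15·λ^2/2.
With λ = 5.065, ⟨s^2⟩ = 192.41.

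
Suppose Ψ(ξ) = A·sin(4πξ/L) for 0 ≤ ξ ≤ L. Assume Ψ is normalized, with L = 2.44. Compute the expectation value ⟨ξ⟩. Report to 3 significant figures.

By definition ⟨ξ⟩ = ∫ ξ |Ψ(ξ)|² dξ.
With ∫₀^L sin²(nπξ/L) dξ = L/2, the ratio of the moment integral to the normalization integral gives ⟨ξ⟩ = L/2.
Putting L = 2.44 gives 1.220.

⟨ξ⟩ ≈ 1.22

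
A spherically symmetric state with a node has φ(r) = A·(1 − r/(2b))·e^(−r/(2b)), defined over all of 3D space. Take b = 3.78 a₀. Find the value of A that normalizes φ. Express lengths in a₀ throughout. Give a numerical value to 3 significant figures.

Require ∫ |φ|² 4πr² dr = 1 over the whole domain.
In 3D with spherical symmetry the volume element is 4πr² dr.
With ∫₀^∞ r^4 e^(−αr) dr = 4!/α^5, ∫|φ|² 4πr² dr = A²·(8·π·b^3).
Plugging in b = 3.78 yields A = 0.02714.

A ≈ 0.0271 a₀^(-3/2)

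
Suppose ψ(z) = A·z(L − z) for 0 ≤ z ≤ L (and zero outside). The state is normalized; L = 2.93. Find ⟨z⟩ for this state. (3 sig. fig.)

⟨z⟩ ≈ 1.47

By definition ⟨z⟩ = ∫ z |ψ(z)|² dz.
Expanding the polynomial and integrating term by term, since the A² factors cancel between numerator and denominator, ⟨z⟩ = L/2.
With L = 2.93, ⟨z⟩ = 1.465.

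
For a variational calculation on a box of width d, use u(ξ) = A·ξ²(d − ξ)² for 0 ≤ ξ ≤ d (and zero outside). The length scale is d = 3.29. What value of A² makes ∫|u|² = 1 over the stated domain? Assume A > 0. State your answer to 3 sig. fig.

The normalization condition is ∫|u|² dξ = 1 from 0 to d.
∫|u|² dξ = A²·(d^9/630).
Hence A² = 1/[d^9/630].
Substituting d = 3.29 gives A² = 0.01395, so A = 0.1181.

A^2 ≈ 0.0140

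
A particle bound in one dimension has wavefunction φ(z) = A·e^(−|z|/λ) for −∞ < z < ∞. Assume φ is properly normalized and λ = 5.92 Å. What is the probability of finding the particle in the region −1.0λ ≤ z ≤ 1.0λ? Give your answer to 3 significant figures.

P = ∫_{−1.0λ}^{1.0λ} |φ(z)|² dz.
The normalization integral ∫|φ|²dz over the whole domain equals λ·A², and A² cancels in the ratio.
By symmetry take twice the z ≥ 0 contribution in numerator and denominator; the 2's cancel. Substituting u = z/λ, A² and the length scale cancel in the ratio: P = ∫_{0}^{1.0} e^(-2·u) du / ∫_{0}^{∞} e^(-2·u) du.
An antiderivative of e^(-2·u) is -e^(-2·u)/2; evaluating from 0 to 1.0 gives 1/2 - e^(-2)/2, while the full integral is 1/2.
Taking the ratio, P = 0.8647.

P ≈ 0.865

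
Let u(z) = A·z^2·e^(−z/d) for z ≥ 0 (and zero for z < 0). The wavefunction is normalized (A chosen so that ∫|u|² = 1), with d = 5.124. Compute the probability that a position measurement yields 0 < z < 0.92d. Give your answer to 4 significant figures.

P ≈ 0.03937

P = ∫_{0}^{0.92d} |u(z)|² dz.
The normalization integral ∫|u|²dz over the whole domain equals 3·d^5/4·A², and A² cancels in the ratio.
In terms of t = z/d (A² and the length scale cancel between numerator and denominator), P = [∫_{0}^{0.92} t^4·e^(-2·t) dt] / [∫_{0}^{∞} t^4·e^(-2·t) dt].
Using ∫ t^4·e^(-2·t) dt = -(t^4/2 + t^3 + 3·t^2/2 + 3·t/2 + 3/4)·e^(-2·t), the numerator is ≈ 0.0295272 and the denominator is 3/4.
Taking the ratio, P = 0.039370.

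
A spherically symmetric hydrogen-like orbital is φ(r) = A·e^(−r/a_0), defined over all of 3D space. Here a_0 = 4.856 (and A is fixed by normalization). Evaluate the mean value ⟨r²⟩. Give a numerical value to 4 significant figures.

⟨r²⟩ = ∫ r^2 |φ|² 4πr² dr over the full domain.
Since the A² factors cancel between numerator and denominator, ⟨r²⟩ = 3·a_0^2.
With a_0 = 4.856, ⟨r^2⟩ = 70.742.

⟨r^2⟩ ≈ 70.74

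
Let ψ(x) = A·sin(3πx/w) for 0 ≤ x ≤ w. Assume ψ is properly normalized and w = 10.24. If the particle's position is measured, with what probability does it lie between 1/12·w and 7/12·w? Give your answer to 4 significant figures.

|ψ|² is the probability density, so P = ∫_{1/12·w}^{7/12·w} |ψ|² dx.
Since A² = 1/(w/2), this is the region integral divided by the full normalization integral.
In terms of u = x/w (A² and the length scale cancel between numerator and denominator), P = [∫_{1/12}^{7/12} sin(3·π·u)^2 du] / [∫_{0}^{1} sin(3·π·u)^2 du].
Using ∫ sin(3·π·u)^2 du = u/2 - sin(6·π·u)/(12·π), the numerator is 1/(6·π) + 1/4 and the denominator is 1/2.
Evaluating gives P = (2 + 3·π)/(6·π).

P ≈ 0.6061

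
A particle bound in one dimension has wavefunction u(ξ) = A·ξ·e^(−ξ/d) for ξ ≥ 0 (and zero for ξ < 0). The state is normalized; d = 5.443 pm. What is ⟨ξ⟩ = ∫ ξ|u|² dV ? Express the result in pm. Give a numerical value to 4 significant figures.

⟨ξ⟩ ≈ 8.165 pm

By definition ⟨ξ⟩ = ∫ ξ |u(ξ)|² dξ.
Using ∫₀^∞ ξⁿ e^(−αξ) dξ = n!/αⁿ⁺¹, evaluating both integrals, ⟨ξ⟩ = 3·d/2.
With d = 5.443, ⟨ξ⟩ = 8.1645.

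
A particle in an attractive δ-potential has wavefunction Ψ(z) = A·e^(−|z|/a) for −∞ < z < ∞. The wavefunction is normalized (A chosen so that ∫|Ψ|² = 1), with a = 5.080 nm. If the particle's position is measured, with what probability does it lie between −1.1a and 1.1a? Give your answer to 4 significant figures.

P ≈ 0.8892

P = ∫_{−1.1a}^{1.1a} |Ψ(z)|² dz.
The normalization integral ∫|Ψ|²dz over the whole domain equals a·A², and A² cancels in the ratio.
Both integrals are even about z = 0, so only the z ≥ 0 halves are needed (the factors of 2 cancel). In terms of u = z/a (A² and the length scale cancel between numerator and denominator), P = [∫_{0}^{1.1} e^(-2·u) du] / [∫_{0}^{∞} e^(-2·u) du].
Using ∫ e^(-2·u) du = -e^(-2·u)/2, the numerator is 1/2 - e^(-11/5)/2 and the denominator is 1/2.
Taking the ratio, P = 0.88920.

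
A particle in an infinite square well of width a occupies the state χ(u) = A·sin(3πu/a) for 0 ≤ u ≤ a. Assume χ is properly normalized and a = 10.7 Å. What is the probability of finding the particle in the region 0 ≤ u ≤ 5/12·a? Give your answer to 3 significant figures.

P ≈ 0.364

P = ∫_{0}^{5/12·a} |χ(u)|² du.
Since A² = 1/(a/2), this is the region integral divided by the full normalization integral.
Let t = u/a; then A² and the length scale cancel, so P = ∫_{0}^{5/12} sin(3·π·t)^2 dt ÷ ∫_{0}^{1} sin(3·π·t)^2 dt.
With ∫ sin(3·π·t)^2 dt = t/2 - sin(6·π·t)/(12·π) + C, the region integral is 5/24 - 1/(12·π) and the full one is 1/2.
The result is P = (-2 + 5·π)/(12·π).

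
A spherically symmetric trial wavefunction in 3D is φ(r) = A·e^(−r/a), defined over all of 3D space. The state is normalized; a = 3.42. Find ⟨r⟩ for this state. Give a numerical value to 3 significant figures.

⟨r⟩ ≈ 5.13

The expectation value is the |φ|²-weighted average of r: ∫ r|φ|² 4πr² dr.
Recall ∫₀^∞ r^m e^(−r/β) dr = m!·β^(m+1), evaluating both integrals, ⟨r⟩ = 3·a/2.
With a = 3.42, ⟨r⟩ = 5.130.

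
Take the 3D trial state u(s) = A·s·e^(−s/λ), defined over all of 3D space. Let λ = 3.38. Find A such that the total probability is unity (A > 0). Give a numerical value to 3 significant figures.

A ≈ 0.0155

Require ∫ |u|² 4πs² ds = 1 over the whole domain.
With u = A·s·e^(−s/λ), the integral evaluates to A²·[3·π·λ^5].
Setting this equal to 1 gives A² = 1/(3·π·λ^5).
Substituting λ = 3.38 gives A² = 0.0002405, so A = 0.01551.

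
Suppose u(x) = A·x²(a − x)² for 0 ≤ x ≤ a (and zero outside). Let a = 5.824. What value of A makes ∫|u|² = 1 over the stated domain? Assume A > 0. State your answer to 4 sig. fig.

Normalization requires ∫|u|² dx = 1, integrated from 0 to a.
The integral (without the A² prefactor) comes out to a^9/630.
So A² = (a^9/630)^(−1).
With a = 5.824: A² = 0.000081724 and A = 0.0090401.

A ≈ 0.009040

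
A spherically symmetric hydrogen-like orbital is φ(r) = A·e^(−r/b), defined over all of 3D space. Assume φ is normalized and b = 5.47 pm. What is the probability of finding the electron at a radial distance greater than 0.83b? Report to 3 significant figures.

Integrate the radial probability density 4πr²|φ|² over r > 0.83b.
A² is fixed by ∫₀^∞ 4πr²|φ|² dr = 1, i.e. A² = (π·b^3)^(−1).
Substituting u = r/b, A², 4π and the length scale all cancel in the ratio: P = ∫_{0.83}^{∞} u^2·e^(-2·u) du / ∫_{0}^{∞} u^2·e^(-2·u) du.
Using ∫ u^2·e^(-2·u) du = -(2·u^2 + 2·u + 1)·e^(-2·u)/4, the numerator is ≈ 0.19194 and the denominator is 1/4.
The region integral divided by the full integral gives P = 0.7677.

P ≈ 0.768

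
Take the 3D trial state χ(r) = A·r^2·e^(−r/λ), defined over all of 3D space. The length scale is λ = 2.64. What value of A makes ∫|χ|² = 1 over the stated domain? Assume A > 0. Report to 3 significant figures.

Require ∫ |χ|² 4πr² dr = 1 over the whole domain.
(Spherical symmetry: dV = 4πr² dr.)
Using ∫₀^∞ rⁿ e^(−αr) dr = n!/αⁿ⁺¹, with χ = A·r^2·e^(−r/λ), the integral evaluates to A²·[45·π·λ^7/2].
Setting this equal to 1 gives A² = 1/(45·π·λ^7/2).
With λ = 2.64: A² = 0.00001583 and A = 0.003979.

A ≈ 0.00398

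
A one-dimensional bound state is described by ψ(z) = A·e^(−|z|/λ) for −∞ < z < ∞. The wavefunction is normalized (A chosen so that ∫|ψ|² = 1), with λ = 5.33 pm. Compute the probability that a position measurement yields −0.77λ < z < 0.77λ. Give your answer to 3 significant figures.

P ≈ 0.786

|ψ|² is the probability density, so P = ∫_{−0.77λ}^{0.77λ} |ψ|² dz.
With A² fixed by ∫|ψ|² = 1, i.e. A² = (λ)^(−1), substitute and integrate.
By symmetry take twice the z ≥ 0 contribution in numerator and denominator; the 2's cancel. Substituting u = z/λ, A² and the length scale cancel in the ratio: P = ∫_{0}^{0.77} e^(-2·u) du / ∫_{0}^{∞} e^(-2·u) du.
Using ∫ e^(-2·u) du = -e^(-2·u)/2, the numerator is 1/2 - e^(-77/50)/2 and the denominator is 1/2.
Taking the ratio, P = 0.7856.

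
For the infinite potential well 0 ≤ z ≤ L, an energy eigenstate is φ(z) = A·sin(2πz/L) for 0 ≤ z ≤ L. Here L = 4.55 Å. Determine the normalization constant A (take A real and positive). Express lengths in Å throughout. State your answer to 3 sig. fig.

A ≈ 0.663 Å^(-1/2)

We need A² ∫|f|² dz = 1, taking the integral from 0 to L.
Carrying out the integral gives A² · L/2.
With L = 4.55: A² = 0.4396 and A = 0.6630.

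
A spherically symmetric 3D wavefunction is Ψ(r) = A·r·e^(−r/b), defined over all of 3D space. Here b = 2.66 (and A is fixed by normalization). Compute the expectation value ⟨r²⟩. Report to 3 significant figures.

⟨r^2⟩ ≈ 53.1

By definition ⟨r²⟩ = ∫ r^2 |Ψ(r)|² 4πr² dr.
Since the A² factors cancel between numerator and denominator, ⟨r²⟩ = 15·b^2/2.
With b = 2.66, ⟨r^2⟩ = 53.07.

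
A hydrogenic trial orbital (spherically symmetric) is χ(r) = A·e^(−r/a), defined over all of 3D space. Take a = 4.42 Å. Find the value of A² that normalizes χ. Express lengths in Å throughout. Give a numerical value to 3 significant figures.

A^2 ≈ 0.00369 Å^(-3)

Normalization requires ∫|χ|² 4πr² dr = 1, integrated from 0 to ∞.
The angular integral contributes 4π, leaving ∫₀^∞ r²|χ|² dr.
Recall ∫₀^∞ r^m e^(−r/β) dr = m!·β^(m+1), with χ = A·e^(−r/a), the integral evaluates to A²·[π·a^3].
With a = 4.42: A² = 0.003686 and A = 0.06071.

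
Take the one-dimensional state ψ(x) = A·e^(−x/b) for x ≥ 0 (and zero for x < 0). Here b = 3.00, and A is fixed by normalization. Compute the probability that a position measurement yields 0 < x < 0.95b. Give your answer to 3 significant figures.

|ψ|² is the probability density, so P = ∫_{0}^{0.95b} |ψ|² dx.
With A² fixed by ∫|ψ|² = 1, i.e. A² = (b/2)^(−1), substitute and integrate.
Substituting u = x/b, A² and the length scale cancel in the ratio: P = ∫_{0}^{0.95} e^(-2·u) du / ∫_{0}^{∞} e^(-2·u) du.
Using ∫ e^(-2·u) du = -e^(-2·u)/2, the numerator is 1/2 - e^(-19/10)/2 and the denominator is 1/2.
Evaluating gives P = 0.8504.

P ≈ 0.850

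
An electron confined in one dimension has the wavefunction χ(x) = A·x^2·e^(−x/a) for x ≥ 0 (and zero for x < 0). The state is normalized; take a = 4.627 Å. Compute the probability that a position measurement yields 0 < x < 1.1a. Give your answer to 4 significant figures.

P = ∫_{0}^{1.1a} |χ(x)|² dx.
The normalization integral ∫|χ|²dx over the whole domain equals 3·a^5/4·A², and A² cancels in the ratio.
Substituting u = x/a, A² and the length scale cancel in the ratio: P = ∫_{0}^{1.1} u^4·e^(-2·u) du / ∫_{0}^{∞} u^4·e^(-2·u) du.
An antiderivative of u^4·e^(-2·u) is -(u^4/2 + u^3 + 3·u^2/2 + 3·u/2 + 3/4)·e^(-2·u); evaluating from 0 to 1.1 gives ≈ 0.0543722, while the full integral is 3/4.
This works out to P = 0.072496.

P ≈ 0.07250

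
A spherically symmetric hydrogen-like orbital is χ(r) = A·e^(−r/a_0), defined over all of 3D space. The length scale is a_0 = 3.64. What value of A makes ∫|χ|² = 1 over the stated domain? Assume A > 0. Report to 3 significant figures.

The normalization condition is ∫|χ|² 4πr² dr = 1 from 0 to ∞.
The angular integral contributes 4π, leaving ∫₀^∞ r²|χ|² dr.
With ∫₀^∞ r^2 e^(−αr) dr = 2!/α^3, with χ = A·e^(−r/a_0), the integral evaluates to A²·[π·a_0^3].
Setting this equal to 1 gives A² = 1/(π·a_0^3).
With a_0 = 3.64: A² = 0.006600 and A = 0.08124.

A ≈ 0.0812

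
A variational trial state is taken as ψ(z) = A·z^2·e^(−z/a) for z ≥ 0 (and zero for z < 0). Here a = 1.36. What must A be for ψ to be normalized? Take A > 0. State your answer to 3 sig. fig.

A ≈ 0.535

The normalization condition is ∫|ψ|² dz = 1 from 0 to ∞.
∫|ψ|² dz = A²·(3·a^5/4).
Hence A² = 1/[3·a^5/4].
With a = 1.36: A² = 0.2866 and A = 0.5353.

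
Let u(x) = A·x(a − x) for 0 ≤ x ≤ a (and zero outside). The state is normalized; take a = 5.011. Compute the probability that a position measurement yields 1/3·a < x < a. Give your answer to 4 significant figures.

The probability is P = ∫ |u|² dx over [1/3·a, a].
Since A² = 1/(a^5/30), this is the region integral divided by the full normalization integral.
In terms of t = x/a (A² and the length scale cancel between numerator and denominator), P = [∫_{1/3}^{1} t^2·(1 - t)^2 dt] / [∫_{0}^{1} t^2·(1 - t)^2 dt].
Using ∫ t^2·(1 - t)^2 dt = t^3·(6·t^2 - 15·t + 10)/30, the numerator is 32/1215 and the denominator is 1/30.
Evaluating gives P = 64/81.

P ≈ 0.7901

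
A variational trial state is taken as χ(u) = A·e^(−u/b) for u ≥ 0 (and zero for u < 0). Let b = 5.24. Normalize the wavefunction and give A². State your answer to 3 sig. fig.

A^2 ≈ 0.382

Normalization requires ∫|χ|² du = 1, integrated from 0 to ∞.
∫|χ|² du = A²·(b/2).
Hence A² = 1/[b/2].
With b = 5.24: A² = 0.3817 and A = 0.6178.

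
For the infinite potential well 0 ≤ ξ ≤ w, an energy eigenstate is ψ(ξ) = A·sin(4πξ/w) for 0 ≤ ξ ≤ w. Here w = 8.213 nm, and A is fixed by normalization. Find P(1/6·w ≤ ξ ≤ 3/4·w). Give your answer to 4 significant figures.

P ≈ 0.5489

The probability is P = ∫ |ψ|² dξ over [1/6·w, 3/4·w].
With A² fixed by ∫|ψ|² = 1, i.e. A² = (w/2)^(−1), substitute and integrate.
In terms of u = ξ/w (A² and the length scale cancel between numerator and denominator), P = [∫_{1/6}^{3/4} sin(4·π·u)^2 du] / [∫_{0}^{1} sin(4·π·u)^2 du].
An antiderivative of sin(4·π·u)^2 is u/2 - sin(4·π·u)·cos(4·π·u)/(8·π); evaluating from 1/6 to 3/4 gives -√(3)/(32·π) + 7/24, while the full integral is 1/2.
This works out to P = -√(3)/(16·π) + 7/12.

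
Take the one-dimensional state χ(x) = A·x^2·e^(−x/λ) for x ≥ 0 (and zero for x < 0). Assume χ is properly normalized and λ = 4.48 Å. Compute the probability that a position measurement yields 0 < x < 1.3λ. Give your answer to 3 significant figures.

|χ|² is the probability density, so P = ∫_{0}^{1.3λ} |χ|² dx.
The normalization integral ∫|χ|²dx over the whole domain equals 3·λ^5/4·A², and A² cancels in the ratio.
Substituting u = x/λ, A² and the length scale cancel in the ratio: P = ∫_{0}^{1.3} u^4·e^(-2·u) du / ∫_{0}^{∞} u^4·e^(-2·u) du.
With ∫ u^4·e^(-2·u) du = -(u^4/2 + u^3 + 3·u^2/2 + 3·u/2 + 3/4)·e^(-2·u) + C, the region integral is ≈ 0.091932 and the full one is 3/4.
The result is P = 0.1226.

P ≈ 0.123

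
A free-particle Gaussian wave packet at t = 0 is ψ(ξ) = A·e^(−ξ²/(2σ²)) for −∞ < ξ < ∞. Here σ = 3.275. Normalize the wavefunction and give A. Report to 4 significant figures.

A ≈ 0.4151

We need A² ∫|f|² dξ = 1, taking the integral from −∞ to ∞.
Carrying out the integral gives A² · √(π)·σ.
Setting this equal to 1 gives A² = 1/(√(π)·σ).
Plugging in σ = 3.275 yields A = 0.41506.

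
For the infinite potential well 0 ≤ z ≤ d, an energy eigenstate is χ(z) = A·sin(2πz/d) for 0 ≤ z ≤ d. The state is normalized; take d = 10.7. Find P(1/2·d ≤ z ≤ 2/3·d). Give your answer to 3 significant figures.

|χ|² is the probability density, so P = ∫_{1/2·d}^{2/3·d} |χ|² dz.
Since A² = 1/(d/2), this is the region integral divided by the full normalization integral.
In terms of u = z/d (A² and the length scale cancel between numerator and denominator), P = [∫_{1/2}^{2/3} sin(2·π·u)^2 du] / [∫_{0}^{1} sin(2·π·u)^2 du].
With ∫ sin(2·π·u)^2 du = u/2 - sin(4·π·u)/(8·π) + C, the region integral is -√(3)/(16·π) + 1/12 and the full one is 1/2.
The result is P = (-√(3)/8 + π/6)/π.

P ≈ 0.0978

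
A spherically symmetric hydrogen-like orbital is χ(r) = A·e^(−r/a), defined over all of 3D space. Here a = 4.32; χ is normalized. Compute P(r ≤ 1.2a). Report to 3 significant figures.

P ≈ 0.430

Integrate the radial probability density 4πr²|χ|² over r ≤ 1.2a.
A² is fixed by ∫₀^∞ 4πr²|χ|² dr = 1, i.e. A² = (π·a^3)^(−1).
Let u = r/a; then A², 4π and the length scale all cancel, so P = ∫_{0}^{1.2} u^2·e^(-2·u) du ÷ ∫_{0}^{∞} u^2·e^(-2·u) du.
Using ∫ u^2·e^(-2·u) du = -(2·u^2 + 2·u + 1)·e^(-2·u)/4, the numerator is 1/4 - 157·e^(-12/5)/100 and the denominator is 1/4.
This evaluates to P = 0.4303.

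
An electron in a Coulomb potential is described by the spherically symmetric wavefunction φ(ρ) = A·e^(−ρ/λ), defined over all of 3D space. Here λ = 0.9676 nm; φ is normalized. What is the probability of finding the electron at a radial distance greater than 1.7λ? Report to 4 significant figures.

Integrate the radial probability density 4πρ²|φ|² over ρ > 1.7λ.
The full normalization integral is A²·[π·λ^3] = 1, fixing A².
Let u = ρ/λ; then A², 4π and the length scale all cancel, so P = ∫_{1.7}^{∞} u^2·e^(-2·u) du ÷ ∫_{0}^{∞} u^2·e^(-2·u) du.
Using ∫ u^2·e^(-2·u) du = -(2·u^2 + 2·u + 1)·e^(-2·u)/4, the numerator is 509·e^(-17/5)/200 and the denominator is 1/4.
Taking the ratio yields P = 0.33974.

P ≈ 0.3397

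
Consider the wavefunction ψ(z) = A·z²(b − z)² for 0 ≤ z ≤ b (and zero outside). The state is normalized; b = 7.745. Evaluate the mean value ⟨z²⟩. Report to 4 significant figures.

⟨z^2⟩ ≈ 16.36

⟨z²⟩ = ∫ z^2 |ψ|² dz over the full domain.
Evaluating both integrals, ⟨z²⟩ = 3·b^2/11.
Putting b = 7.745 gives 16.360.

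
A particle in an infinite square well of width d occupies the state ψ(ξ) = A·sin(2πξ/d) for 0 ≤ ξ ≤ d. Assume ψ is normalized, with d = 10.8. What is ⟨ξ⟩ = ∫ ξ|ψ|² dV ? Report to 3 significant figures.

⟨ξ⟩ ≈ 5.40

The expectation value is the |ψ|²-weighted average of ξ: ∫ ξ|ψ|² dξ.
With ∫₀^d sin²(nπξ/d) dξ = d/2, evaluating both integrals, ⟨ξ⟩ = d/2.
With d = 10.8, ⟨ξ⟩ = 5.400.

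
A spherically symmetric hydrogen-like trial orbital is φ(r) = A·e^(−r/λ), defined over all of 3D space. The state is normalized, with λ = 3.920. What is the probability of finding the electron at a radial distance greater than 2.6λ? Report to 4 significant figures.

P ≈ 0.1088

With dV = 4πr²dr, the probability is ∫|φ|² dV over r > 2.6λ.
The full normalization integral is A²·[π·λ^3] = 1, fixing A².
Substituting u = r/λ, A², 4π and the length scale all cancel in the ratio: P = ∫_{2.6}^{∞} u^2·e^(-2·u) du / ∫_{0}^{∞} u^2·e^(-2·u) du.
With ∫ u^2·e^(-2·u) du = -(2·u^2 + 2·u + 1)·e^(-2·u)/4 + C, the region integral is 493·e^(-26/5)/100 and the full one is 1/4.
Taking the ratio yields P = 0.10879.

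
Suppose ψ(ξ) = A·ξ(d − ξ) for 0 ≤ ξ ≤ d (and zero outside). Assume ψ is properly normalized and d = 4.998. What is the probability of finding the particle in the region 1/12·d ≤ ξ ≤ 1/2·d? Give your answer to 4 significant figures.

P = ∫_{1/12·d}^{1/2·d} |ψ(ξ)|² dξ.
With A² fixed by ∫|ψ|² = 1, i.e. A² = (d^5/30)^(−1), substitute and integrate.
Let u = ξ/d; then A² and the length scale cancel, so P = ∫_{1/12}^{1/2} u^2·(1 - u)^2 du ÷ ∫_{0}^{1} u^2·(1 - u)^2 du.
Using ∫ u^2·(1 - u)^2 du = u^3·(6·u^2 - 15·u + 10)/30, the numerator is ≈ 0.0164971 and the denominator is 1/30.
The result is P = 0.49491.

P ≈ 0.4949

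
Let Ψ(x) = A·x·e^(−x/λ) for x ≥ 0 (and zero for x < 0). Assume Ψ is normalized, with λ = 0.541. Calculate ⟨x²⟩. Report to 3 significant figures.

⟨x^2⟩ ≈ 0.878

⟨x²⟩ = ∫ x^2 |Ψ|² dx over the full domain.
Recall ∫₀^∞ x^m e^(−x/β) dx = m!·β^(m+1), since the A² factors cancel between numerator and denominator, ⟨x²⟩ = 3·λ^2.
Putting λ = 0.541 gives 0.8780.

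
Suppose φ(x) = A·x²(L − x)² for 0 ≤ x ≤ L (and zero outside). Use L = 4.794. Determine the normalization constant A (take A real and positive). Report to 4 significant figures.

A ≈ 0.02170

Normalization requires ∫|φ|² dx = 1, integrated from 0 to L.
With φ = A·x²(L − x)², the integral evaluates to A²·[L^9/630].
So A² = (L^9/630)^(−1).
Plugging in L = 4.794 yields A = 0.021703.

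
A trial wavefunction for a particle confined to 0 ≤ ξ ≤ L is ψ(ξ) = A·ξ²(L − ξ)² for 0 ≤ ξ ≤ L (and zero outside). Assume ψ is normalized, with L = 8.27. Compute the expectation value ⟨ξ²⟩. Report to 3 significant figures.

⟨ξ^2⟩ ≈ 18.7

⟨ξ²⟩ = ∫ ξ^2 |ψ|² dξ over the full domain.
Since the A² factors cancel between numerator and denominator, ⟨ξ²⟩ = 3·L^2/11.
With L = 8.27, ⟨ξ^2⟩ = 18.65.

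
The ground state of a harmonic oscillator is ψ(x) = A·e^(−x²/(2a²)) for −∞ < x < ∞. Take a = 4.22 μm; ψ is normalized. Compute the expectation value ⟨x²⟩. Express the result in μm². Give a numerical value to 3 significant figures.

By definition ⟨x²⟩ = ∫ x^2 |ψ(x)|² dx.
Since the A² factors cancel between numerator and denominator, ⟨x²⟩ = a^2/2.
Putting a = 4.22 gives 8.904.

⟨x^2⟩ ≈ 8.90 μm^2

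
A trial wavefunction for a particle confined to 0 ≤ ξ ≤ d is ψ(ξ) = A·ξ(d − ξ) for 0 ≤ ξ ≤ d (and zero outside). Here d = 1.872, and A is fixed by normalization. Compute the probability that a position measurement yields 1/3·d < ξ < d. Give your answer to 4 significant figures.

P ≈ 0.7901

|ψ|² is the probability density, so P = ∫_{1/3·d}^{d} |ψ|² dξ.
With A² fixed by ∫|ψ|² = 1, i.e. A² = (d^5/30)^(−1), substitute and integrate.
In terms of u = ξ/d (A² and the length scale cancel between numerator and denominator), P = [∫_{1/3}^{1} u^2·(1 - u)^2 du] / [∫_{0}^{1} u^2·(1 - u)^2 du].
Using ∫ u^2·(1 - u)^2 du = u^3·(6·u^2 - 15·u + 10)/30, the numerator is 32/1215 and the denominator is 1/30.
The result is P = 64/81.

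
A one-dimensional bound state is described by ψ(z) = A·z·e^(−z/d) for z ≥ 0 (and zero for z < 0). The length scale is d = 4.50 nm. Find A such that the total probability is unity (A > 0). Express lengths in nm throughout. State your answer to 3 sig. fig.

A ≈ 0.210 nm^(-3/2)

Require ∫ |ψ|² dz = 1 over the whole domain.
Recall ∫₀^∞ z^m e^(−z/β) dz = m!·β^(m+1), carrying out the integral gives A² · d^3/4.
Hence A² = 1/[d^3/4].
Substituting d = 4.50 gives A² = 0.04390, so A = 0.2095.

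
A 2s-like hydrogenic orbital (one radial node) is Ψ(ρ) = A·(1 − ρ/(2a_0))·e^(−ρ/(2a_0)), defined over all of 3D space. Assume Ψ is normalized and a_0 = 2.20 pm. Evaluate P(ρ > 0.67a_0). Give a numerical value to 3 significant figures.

P ≈ 0.982

P = ∫ |Ψ|² 4πρ² dρ over ρ > 0.67a_0.
The full normalization integral is A²·[8·π·a_0^3] = 1, fixing A².
Substituting u = ρ/a_0, A², 4π and the length scale all cancel in the ratio: P = ∫_{0.67}^{∞} u^2·(1 - u/2)^2·e^(-u) du / ∫_{0}^{∞} u^2·(1 - u/2)^2·e^(-u) du.
With ∫ u^2·(1 - u/2)^2·e^(-u) du = -(u^4/4 + u^2 + 2·u + 2)·e^(-u) + C, the region integral is ≈ 1.9646 and the full one is 2.
This evaluates to P = 0.9823.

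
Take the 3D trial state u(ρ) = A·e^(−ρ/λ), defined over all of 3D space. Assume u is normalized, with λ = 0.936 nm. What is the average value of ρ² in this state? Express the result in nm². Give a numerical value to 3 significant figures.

⟨ρ^2⟩ ≈ 2.63 nm^2

⟨ρ²⟩ = ∫ ρ^2 |u|² 4πρ² dρ over the full domain.
Recall ∫₀^∞ ρ^m e^(−ρ/β) dρ = m!·β^(m+1), since the A² factors cancel between numerator and denominator, ⟨ρ²⟩ = 3·λ^2.
With λ = 0.936, ⟨ρ^2⟩ = 2.628.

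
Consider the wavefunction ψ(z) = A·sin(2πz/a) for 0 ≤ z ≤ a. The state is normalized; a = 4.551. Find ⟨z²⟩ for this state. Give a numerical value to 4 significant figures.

By definition ⟨z²⟩ = ∫ z^2 |ψ(z)|² dz.
Using sin²θ = (1 − cos 2θ)/2, the ratio of the moment integral to the normalization integral gives ⟨z²⟩ = -a^2/(8·π^2) + a^2/3.
With a = 4.551, ⟨z^2⟩ = 6.6416.

⟨z^2⟩ ≈ 6.642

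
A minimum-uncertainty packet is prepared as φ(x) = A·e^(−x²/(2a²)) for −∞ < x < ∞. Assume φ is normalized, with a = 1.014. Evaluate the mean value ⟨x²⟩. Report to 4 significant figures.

⟨x^2⟩ ≈ 0.5141

By definition ⟨x²⟩ = ∫ x^2 |φ(x)|² dx.
Differentiating ∫e^(−αx²) dx = √(π/α) under α to get the higher moments, the ratio of the moment integral to the normalization integral gives ⟨x²⟩ = a^2/2.
With a = 1.014, ⟨x^2⟩ = 0.51410.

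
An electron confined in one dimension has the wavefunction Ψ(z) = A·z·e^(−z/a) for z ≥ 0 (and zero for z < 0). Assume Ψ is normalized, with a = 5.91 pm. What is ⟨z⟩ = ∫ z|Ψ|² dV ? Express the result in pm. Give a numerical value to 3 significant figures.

By definition ⟨z⟩ = ∫ z |Ψ(z)|² dz.
Using ∫₀^∞ zⁿ e^(−αz) dz = n!/αⁿ⁺¹, the ratio of the moment integral to the normalization integral gives ⟨z⟩ = 3·a/2.
With a = 5.91, ⟨z⟩ = 8.865.

⟨z⟩ ≈ 8.87 pm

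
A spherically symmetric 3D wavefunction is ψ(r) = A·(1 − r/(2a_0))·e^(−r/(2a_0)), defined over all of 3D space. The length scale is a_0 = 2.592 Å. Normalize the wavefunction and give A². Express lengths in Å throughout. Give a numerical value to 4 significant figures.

We need A² ∫|f|² 4πr² dr = 1, taking the integral from 0 to ∞.
The angular integral contributes 4π, leaving ∫₀^∞ r²|ψ|² dr.
Recall ∫₀^∞ r^m e^(−r/β) dr = m!·β^(m+1), carrying out the integral gives A² · 8·π·a_0^3.
Setting this equal to 1 gives A² = 1/(8·π·a_0^3).
Substituting a_0 = 2.592 gives A² = 0.0022848, so A = 0.047800.

A^2 ≈ 0.002285 Å^(-3)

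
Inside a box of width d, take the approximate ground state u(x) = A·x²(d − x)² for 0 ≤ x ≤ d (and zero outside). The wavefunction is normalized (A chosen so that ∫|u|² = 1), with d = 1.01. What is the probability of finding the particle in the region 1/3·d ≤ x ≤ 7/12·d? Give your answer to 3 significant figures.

The probability is P = ∫ |u|² dx over [1/3·d, 7/12·d].
The normalization integral ∫|u|²dx over the whole domain equals d^9/630·A², and A² cancels in the ratio.
In terms of t = x/d (A² and the length scale cancel between numerator and denominator), P = [∫_{1/3}^{7/12} t^4·(1 - t)^4 dt] / [∫_{0}^{1} t^4·(1 - t)^4 dt].
With ∫ t^4·(1 - t)^4 dt = t^5·(70·t^4 - 315·t^3 + 540·t^2 - 420·t + 126)/630 + C, the region integral is ≈ 0.00087750 and the full one is 1/630.
This works out to P = 0.5528.

P ≈ 0.553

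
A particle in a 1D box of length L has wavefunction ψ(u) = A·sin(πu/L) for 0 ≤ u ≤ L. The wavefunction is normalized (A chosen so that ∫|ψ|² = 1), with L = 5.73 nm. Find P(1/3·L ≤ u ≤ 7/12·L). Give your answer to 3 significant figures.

P ≈ 0.467

|ψ|² is the probability density, so P = ∫_{1/3·L}^{7/12·L} |ψ|² du.
The normalization integral ∫|ψ|²du over the whole domain equals L/2·A², and A² cancels in the ratio.
Substituting t = u/L, A² and the length scale cancel in the ratio: P = ∫_{1/3}^{7/12} sin(π·t)^2 dt / ∫_{0}^{1} sin(π·t)^2 dt.
An antiderivative of sin(π·t)^2 is t/2 - sin(2·π·t)/(4·π); evaluating from 1/3 to 7/12 gives 1/(8·π) + √(3)/(8·π) + 1/8, while the full integral is 1/2.
Taking the ratio, P = (1 + √(3) + π)/(4·π).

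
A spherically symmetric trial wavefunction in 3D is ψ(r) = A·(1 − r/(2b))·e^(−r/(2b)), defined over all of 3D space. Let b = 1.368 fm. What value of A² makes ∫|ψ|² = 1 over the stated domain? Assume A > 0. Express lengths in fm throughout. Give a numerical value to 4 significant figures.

We need A² ∫|f|² 4πr² dr = 1, taking the integral from 0 to ∞.
In 3D with spherical symmetry the volume element is 4πr² dr.
With ∫₀^∞ r^4 e^(−αr) dr = 4!/α^5, with ψ = A·(1 − r/(2b))·e^(−r/(2b)), the integral evaluates to A²·[8·π·b^3].
So A² = (8·π·b^3)^(−1).
Substituting b = 1.368 gives A² = 0.015542, so A = 0.12467.

A^2 ≈ 0.01554 fm^(-3)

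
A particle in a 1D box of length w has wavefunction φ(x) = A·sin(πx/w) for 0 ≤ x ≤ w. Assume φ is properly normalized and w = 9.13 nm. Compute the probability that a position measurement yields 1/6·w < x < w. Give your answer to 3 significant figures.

|φ|² is the probability density, so P = ∫_{1/6·w}^{w} |φ|² dx.
The normalization integral ∫|φ|²dx over the whole domain equals w/2·A², and A² cancels in the ratio.
Substituting u = x/w, A² and the length scale cancel in the ratio: P = ∫_{1/6}^{1} sin(π·u)^2 du / ∫_{0}^{1} sin(π·u)^2 du.
An antiderivative of sin(π·u)^2 is u/2 - sin(2·π·u)/(4·π); evaluating from 1/6 to 1 gives √(3)/(8·π) + 5/12, while the full integral is 1/2.
Taking the ratio, P = √(3)/(4·π) + 5/6.

P ≈ 0.971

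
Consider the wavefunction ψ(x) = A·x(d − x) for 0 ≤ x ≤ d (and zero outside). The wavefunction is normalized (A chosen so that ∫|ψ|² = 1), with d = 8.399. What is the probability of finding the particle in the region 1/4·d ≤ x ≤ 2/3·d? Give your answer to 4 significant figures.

P ≈ 0.6866

|ψ|² is the probability density, so P = ∫_{1/4·d}^{2/3·d} |ψ|² dx.
Since A² = 1/(d^5/30), this is the region integral divided by the full normalization integral.
In terms of u = x/d (A² and the length scale cancel between numerator and denominator), P = [∫_{1/4}^{2/3} u^2·(1 - u)^2 du] / [∫_{0}^{1} u^2·(1 - u)^2 du].
With ∫ u^2·(1 - u)^2 du = u^3·(6·u^2 - 15·u + 10)/30 + C, the region integral is ≈ 0.0228869 and the full one is 1/30.
This works out to P = 0.68661.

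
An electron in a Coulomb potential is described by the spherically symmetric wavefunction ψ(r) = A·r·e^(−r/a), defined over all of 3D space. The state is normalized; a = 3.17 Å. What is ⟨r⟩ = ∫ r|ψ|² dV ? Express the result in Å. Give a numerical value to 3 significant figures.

The expectation value is the |ψ|²-weighted average of r: ∫ r|ψ|² 4πr² dr.
With ∫₀^∞ r^5 e^(−αr) dr = 5!/α^6, evaluating both integrals, ⟨r⟩ = 5·a/2.
Putting a = 3.17 gives 7.925.

⟨r⟩ ≈ 7.93 Å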